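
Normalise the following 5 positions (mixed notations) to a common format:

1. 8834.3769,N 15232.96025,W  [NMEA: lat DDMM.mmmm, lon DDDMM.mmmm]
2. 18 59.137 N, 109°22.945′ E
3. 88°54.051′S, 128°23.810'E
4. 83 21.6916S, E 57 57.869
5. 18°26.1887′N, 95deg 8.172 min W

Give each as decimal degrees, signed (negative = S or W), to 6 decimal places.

Point 1:
  Lat: split at 2 digits → 88° and 34.3769′; 88 + 34.3769/60 = 88.5729483
  N → positive
  Longitude: split at 3 digits → 152° and 32.96025′; 152 + 32.96025/60 = 152.5493375
  W ⇒ negate
Point 2:
  Lat: 59.137′ = 0.985617°; total 18.9856167
  N ⇒ keep positive
  Lon: 109 + 22.945/60 = 109.3824167
  E → positive
Point 3:
  Latitude: 54.051′ = 0.900850°; total 88.9008500
  S → negative
  λ: 128 + 23.81/60 = 128.3968333
  E → positive
Point 4:
  φ: 21.6916′ = 0.361527°; total 83.3615267
  hemisphere S, so the sign is −
  Lon: 57 + 57.869/60 = 57.9644833
  E ⇒ keep positive
Point 5:
  Lat: 26.1887′ = 0.436478°; total 18.4364783
  N ⇒ keep positive
  λ: 8.172′ = 0.136200°; total 95.1362000
  W → negative

1. 88.572948, -152.549338
2. 18.985617, 109.382417
3. -88.900850, 128.396833
4. -83.361527, 57.964483
5. 18.436478, -95.136200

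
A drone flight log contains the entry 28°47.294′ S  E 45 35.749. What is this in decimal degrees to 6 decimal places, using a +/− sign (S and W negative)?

Latitude: 28 + 47.294/60 = 28.7882333
S ⇒ negate
Longitude: 35.749′ = 0.595817°; total 45.5958167
E ⇒ keep positive

-28.788233, 45.595817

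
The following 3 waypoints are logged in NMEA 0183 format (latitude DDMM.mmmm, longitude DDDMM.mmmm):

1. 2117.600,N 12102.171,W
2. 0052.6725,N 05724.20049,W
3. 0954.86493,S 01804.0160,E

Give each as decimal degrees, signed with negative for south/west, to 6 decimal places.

Point 1:
  Latitude: degrees = first 2 digits = 21, minutes = 17.6; 21 + 17.6/60 = 21.2933333
  N → positive
  λ: split at 3 digits → 121° and 2.171′; 121 + 2.171/60 = 121.0361833
  hemisphere W, so the sign is −
Point 2:
  Latitude: split at 2 digits → 00° and 52.6725′; 0 + 52.6725/60 = 0.8778750
  N → positive
  Longitude: split at 3 digits → 057° and 24.20049′; 57 + 24.20049/60 = 57.4033415
  W ⇒ negate
Point 3:
  Latitude: degrees = first 2 digits = 9, minutes = 54.86493; 9 + 54.86493/60 = 9.9144155
  hemisphere S, so the sign is −
  Lon: split at 3 digits → 018° and 4.016′; 18 + 4.016/60 = 18.0669333
  E → positive

1. 21.293333, -121.036183
2. 0.877875, -57.403342
3. -9.914416, 18.066933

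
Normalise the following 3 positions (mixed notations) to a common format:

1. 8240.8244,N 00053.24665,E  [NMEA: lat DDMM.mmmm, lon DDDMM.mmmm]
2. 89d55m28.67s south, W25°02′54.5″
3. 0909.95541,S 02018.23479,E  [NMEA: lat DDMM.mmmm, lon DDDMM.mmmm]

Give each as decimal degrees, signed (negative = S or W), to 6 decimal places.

Point 1:
  Lat: degrees = first 2 digits = 82, minutes = 40.8244; 82 + 40.8244/60 = 82.6804067
  N → positive
  Lon: degrees = first 3 digits = 0, minutes = 53.24665; 0 + 53.24665/60 = 0.8874442
  E ⇒ keep positive
Point 2:
  φ: 89 + 55/60 + 28.67/3600 = 89.9246306
  hemisphere S, so the sign is −
  Lon: 25 + 2/60 + 54.5/3600 = 25.0484722
  W → negative
Point 3:
  φ: split at 2 digits → 09° and 9.95541′; 9 + 9.95541/60 = 9.1659235
  S → negative
  Lon: degrees = first 3 digits = 20, minutes = 18.23479; 20 + 18.23479/60 = 20.3039132
  E ⇒ keep positive

1. 82.680407, 0.887444
2. -89.924631, -25.048472
3. -9.165924, 20.303913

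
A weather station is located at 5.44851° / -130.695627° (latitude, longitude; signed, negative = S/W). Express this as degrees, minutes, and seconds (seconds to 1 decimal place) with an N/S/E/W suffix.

5°26′54.6″ N, 130°41′44.3″ W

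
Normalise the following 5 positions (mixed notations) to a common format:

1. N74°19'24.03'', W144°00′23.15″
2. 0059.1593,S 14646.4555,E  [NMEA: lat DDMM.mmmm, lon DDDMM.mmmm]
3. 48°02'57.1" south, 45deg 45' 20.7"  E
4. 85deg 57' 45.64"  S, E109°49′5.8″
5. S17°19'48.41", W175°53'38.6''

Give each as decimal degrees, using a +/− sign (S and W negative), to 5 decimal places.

1. 74.32334, -144.00643
2. -0.98599, 146.77426
3. -48.04919, 45.75575
4. -85.96268, 109.81828
5. -17.33011, -175.89406

Point 1:
  Lat: 74 + 19/60 + 24.03/3600 = 74.323342
  N → positive
  Longitude: 144 + 0/60 + 23.15/3600 = 144.006431
  hemisphere W, so the sign is −
Point 2:
  Lat: degrees = first 2 digits = 0, minutes = 59.1593; 0 + 59.1593/60 = 0.985988
  S ⇒ negate
  Lon: degrees = first 3 digits = 146, minutes = 46.4555; 146 + 46.4555/60 = 146.774258
  E ⇒ keep positive
Point 3:
  Lat: 2′ + 57.1″ = 2.95167′; 48 + 2.95167/60 = 48.049194
  S → negative
  Longitude: 45′ + 20.7″ = 45.34500′; 45 + 45.34500/60 = 45.755750
  E → positive
Point 4:
  Lat: 85 + 57/60 + 45.64/3600 = 85.962678
  S → negative
  Longitude: 49′ + 5.8″ = 49.09667′; 109 + 49.09667/60 = 109.818278
  E → positive
Point 5:
  Latitude: 17 + 19/60 + 48.41/3600 = 17.330114
  S → negative
  Longitude: 175 + 53/60 + 38.6/3600 = 175.894056
  W ⇒ negate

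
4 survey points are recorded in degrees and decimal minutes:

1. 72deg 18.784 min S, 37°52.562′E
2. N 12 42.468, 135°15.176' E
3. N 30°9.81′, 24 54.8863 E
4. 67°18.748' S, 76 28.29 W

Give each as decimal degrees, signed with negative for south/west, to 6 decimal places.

Point 1:
  φ: 18.784′ = 0.313067°; total 72.3130667
  S → negative
  Longitude: 37 + 52.562/60 = 37.8760333
  E ⇒ keep positive
Point 2:
  Lat: 12 + 42.468/60 = 12.7078000
  N ⇒ keep positive
  Lon: 15.176′ = 0.252933°; total 135.2529333
  E ⇒ keep positive
Point 3:
  φ: 9.81′ = 0.163500°; total 30.1635000
  N ⇒ keep positive
  λ: 24 + 54.8863/60 = 24.9147717
  E ⇒ keep positive
Point 4:
  Latitude: 18.748′ = 0.312467°; total 67.3124667
  S → negative
  λ: 76 + 28.29/60 = 76.4715000
  hemisphere W, so the sign is −

1. -72.313067, 37.876033
2. 12.707800, 135.252933
3. 30.163500, 24.914772
4. -67.312467, -76.471500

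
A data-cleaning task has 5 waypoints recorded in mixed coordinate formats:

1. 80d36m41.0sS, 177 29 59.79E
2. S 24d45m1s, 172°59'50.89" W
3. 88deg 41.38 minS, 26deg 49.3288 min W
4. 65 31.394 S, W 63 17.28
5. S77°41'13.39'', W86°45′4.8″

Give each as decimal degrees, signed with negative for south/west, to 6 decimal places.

1. -80.611389, 177.499942
2. -24.750278, -172.997469
3. -88.689667, -26.822147
4. -65.523233, -63.288000
5. -77.687053, -86.751333

Point 1:
  φ: 80 + 36/60 + 41/3600 = 80.6113889
  S → negative
  λ: 177° + 29/60 + 59.79/3600 = 177 + 0.483333 + 0.016608 = 177.4999417
  E → positive
Point 2:
  Lat: 24 + 45/60 + 1/3600 = 24.7502778
  S → negative
  λ: 59′ + 50.89″ = 59.84817′; 172 + 59.84817/60 = 172.9974694
  W → negative
Point 3:
  Lat: 88 + 41.38/60 = 88.6896667
  hemisphere S, so the sign is −
  Lon: 26 + 49.3288/60 = 26.8221467
  hemisphere W, so the sign is −
Point 4:
  Latitude: 31.394′ = 0.523233°; total 65.5232333
  S → negative
  Longitude: 17.28′ = 0.288000°; total 63.2880000
  hemisphere W, so the sign is −
Point 5:
  Lat: 41′ + 13.39″ = 41.22317′; 77 + 41.22317/60 = 77.6870528
  S → negative
  Longitude: 45′ + 4.8″ = 45.08000′; 86 + 45.08000/60 = 86.7513333
  W → negative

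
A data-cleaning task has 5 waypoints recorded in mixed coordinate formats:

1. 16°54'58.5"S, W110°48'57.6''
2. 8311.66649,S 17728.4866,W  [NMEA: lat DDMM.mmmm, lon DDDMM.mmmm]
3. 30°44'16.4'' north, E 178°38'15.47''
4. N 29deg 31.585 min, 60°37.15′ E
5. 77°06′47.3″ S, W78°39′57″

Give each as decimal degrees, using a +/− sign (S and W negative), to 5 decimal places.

Point 1:
  Lat: 16° + 54/60 + 58.5/3600 = 16 + 0.900000 + 0.016250 = 16.916250
  hemisphere S, so the sign is −
  λ: 110° + 48/60 + 57.6/3600 = 110 + 0.800000 + 0.016000 = 110.816000
  hemisphere W, so the sign is −
Point 2:
  Lat: degrees = first 2 digits = 83, minutes = 11.66649; 83 + 11.66649/60 = 83.194442
  S ⇒ negate
  Longitude: degrees = first 3 digits = 177, minutes = 28.4866; 177 + 28.4866/60 = 177.474777
  W ⇒ negate
Point 3:
  Lat: 30° + 44/60 + 16.4/3600 = 30 + 0.733333 + 0.004556 = 30.737889
  N → positive
  Lon: 38′ + 15.47″ = 38.25783′; 178 + 38.25783/60 = 178.637631
  E ⇒ keep positive
Point 4:
  φ: 29 + 31.585/60 = 29.526417
  N → positive
  Longitude: 60 + 37.15/60 = 60.619167
  E → positive
Point 5:
  Latitude: 6′ + 47.3″ = 6.78833′; 77 + 6.78833/60 = 77.113139
  S ⇒ negate
  λ: 78 + 39/60 + 57/3600 = 78.665833
  W → negative

1. -16.91625, -110.81600
2. -83.19444, -177.47478
3. 30.73789, 178.63763
4. 29.52642, 60.61917
5. -77.11314, -78.66583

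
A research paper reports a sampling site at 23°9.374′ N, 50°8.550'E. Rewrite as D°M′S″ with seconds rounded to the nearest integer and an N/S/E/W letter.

Lat: 9.37400′ → 9′ and 0.37400 × 60 = 22.44″
λ: fractional minutes 0.55000 × 60 = 33.00″

23°09′22″ N, 50°08′33″ E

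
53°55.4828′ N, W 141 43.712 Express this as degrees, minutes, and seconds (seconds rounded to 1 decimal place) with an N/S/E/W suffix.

53°55′29.0″ N, 141°43′42.7″ W

Latitude: 55.48280′ → 55′ and 0.48280 × 60 = 28.968″
λ: fractional minutes 0.71200 × 60 = 42.720″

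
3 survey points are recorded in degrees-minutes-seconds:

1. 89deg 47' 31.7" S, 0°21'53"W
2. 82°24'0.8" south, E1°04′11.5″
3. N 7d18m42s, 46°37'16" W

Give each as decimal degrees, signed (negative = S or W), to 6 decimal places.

1. -89.792139, -0.364722
2. -82.400222, 1.069861
3. 7.311667, -46.621111

Point 1:
  Lat: 89° + 47/60 + 31.7/3600 = 89 + 0.783333 + 0.008806 = 89.7921389
  hemisphere S, so the sign is −
  Lon: 0° + 21/60 + 53/3600 = 0 + 0.350000 + 0.014722 = 0.3647222
  W → negative
Point 2:
  Latitude: 82 + 24/60 + 0.8/3600 = 82.4002222
  S → negative
  Lon: 4′ + 11.5″ = 4.19167′; 1 + 4.19167/60 = 1.0698611
  E ⇒ keep positive
Point 3:
  φ: 7 + 18/60 + 42/3600 = 7.3116667
  N → positive
  λ: 37′ + 16″ = 37.26667′; 46 + 37.26667/60 = 46.6211111
  hemisphere W, so the sign is −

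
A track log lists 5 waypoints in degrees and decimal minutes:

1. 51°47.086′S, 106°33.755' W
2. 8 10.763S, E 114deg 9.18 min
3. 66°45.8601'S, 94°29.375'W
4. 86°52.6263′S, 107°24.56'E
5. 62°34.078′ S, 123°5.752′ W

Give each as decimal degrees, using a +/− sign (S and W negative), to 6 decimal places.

1. -51.784767, -106.562583
2. -8.179383, 114.153000
3. -66.764335, -94.489583
4. -86.877105, 107.409333
5. -62.567967, -123.095867

Point 1:
  φ: 47.086′ = 0.784767°; total 51.7847667
  hemisphere S, so the sign is −
  λ: 106 + 33.755/60 = 106.5625833
  W ⇒ negate
Point 2:
  Latitude: 8 + 10.763/60 = 8.1793833
  hemisphere S, so the sign is −
  Longitude: 9.18′ = 0.153000°; total 114.1530000
  E ⇒ keep positive
Point 3:
  φ: 66 + 45.8601/60 = 66.7643350
  S ⇒ negate
  Lon: 29.375′ = 0.489583°; total 94.4895833
  W → negative
Point 4:
  φ: 52.6263′ = 0.877105°; total 86.8771050
  hemisphere S, so the sign is −
  λ: 107 + 24.56/60 = 107.4093333
  E → positive
Point 5:
  φ: 62 + 34.078/60 = 62.5679667
  S ⇒ negate
  λ: 123 + 5.752/60 = 123.0958667
  W → negative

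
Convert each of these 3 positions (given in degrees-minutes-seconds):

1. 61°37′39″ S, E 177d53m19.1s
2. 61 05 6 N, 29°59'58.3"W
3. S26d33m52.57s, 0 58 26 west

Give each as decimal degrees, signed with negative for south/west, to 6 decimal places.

Point 1:
  Latitude: 61° + 37/60 + 39/3600 = 61 + 0.616667 + 0.010833 = 61.6275000
  hemisphere S, so the sign is −
  λ: 53′ + 19.1″ = 53.31833′; 177 + 53.31833/60 = 177.8886389
  E ⇒ keep positive
Point 2:
  φ: 5′ + 6″ = 5.10000′; 61 + 5.10000/60 = 61.0850000
  N ⇒ keep positive
  λ: 59′ + 58.3″ = 59.97167′; 29 + 59.97167/60 = 29.9995278
  W → negative
Point 3:
  Latitude: 33′ + 52.57″ = 33.87617′; 26 + 33.87617/60 = 26.5646028
  hemisphere S, so the sign is −
  Lon: 58′ + 26″ = 58.43333′; 0 + 58.43333/60 = 0.9738889
  W ⇒ negate

1. -61.627500, 177.888639
2. 61.085000, -29.999528
3. -26.564603, -0.973889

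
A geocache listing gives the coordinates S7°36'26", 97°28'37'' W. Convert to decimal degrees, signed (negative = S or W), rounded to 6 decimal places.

Latitude: 36′ + 26″ = 36.43333′; 7 + 36.43333/60 = 7.6072222
hemisphere S, so the sign is −
Lon: 97 + 28/60 + 37/3600 = 97.4769444
W → negative

-7.607222, -97.476944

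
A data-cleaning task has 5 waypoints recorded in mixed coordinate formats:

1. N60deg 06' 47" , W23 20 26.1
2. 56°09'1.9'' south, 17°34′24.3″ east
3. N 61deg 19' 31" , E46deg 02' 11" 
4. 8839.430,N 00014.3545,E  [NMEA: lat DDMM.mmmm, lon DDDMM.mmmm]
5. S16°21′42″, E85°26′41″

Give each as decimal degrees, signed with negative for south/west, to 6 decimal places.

1. 60.113056, -23.340583
2. -56.150528, 17.573417
3. 61.325278, 46.036389
4. 88.657167, 0.239242
5. -16.361667, 85.444722

Point 1:
  φ: 60° + 6/60 + 47/3600 = 60 + 0.100000 + 0.013056 = 60.1130556
  N → positive
  Lon: 23° + 20/60 + 26.1/3600 = 23 + 0.333333 + 0.007250 = 23.3405833
  W → negative
Point 2:
  φ: 56° + 9/60 + 1.9/3600 = 56 + 0.150000 + 0.000528 = 56.1505278
  hemisphere S, so the sign is −
  λ: 17° + 34/60 + 24.3/3600 = 17 + 0.566667 + 0.006750 = 17.5734167
  E → positive
Point 3:
  Latitude: 61 + 19/60 + 31/3600 = 61.3252778
  N ⇒ keep positive
  Longitude: 2′ + 11″ = 2.18333′; 46 + 2.18333/60 = 46.0363889
  E ⇒ keep positive
Point 4:
  φ: degrees = first 2 digits = 88, minutes = 39.43; 88 + 39.43/60 = 88.6571667
  N → positive
  Lon: degrees = first 3 digits = 0, minutes = 14.3545; 0 + 14.3545/60 = 0.2392417
  E ⇒ keep positive
Point 5:
  φ: 16° + 21/60 + 42/3600 = 16 + 0.350000 + 0.011667 = 16.3616667
  hemisphere S, so the sign is −
  Longitude: 26′ + 41″ = 26.68333′; 85 + 26.68333/60 = 85.4447222
  E → positive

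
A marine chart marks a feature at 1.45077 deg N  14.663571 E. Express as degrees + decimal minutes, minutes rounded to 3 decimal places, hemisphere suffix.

1° 27.046′ N, 14° 39.814′ E

Latitude: fractional part 0.450770 → 27.04620 minutes
Longitude: minutes = (14.663571 − 14) × 60 = 39.81426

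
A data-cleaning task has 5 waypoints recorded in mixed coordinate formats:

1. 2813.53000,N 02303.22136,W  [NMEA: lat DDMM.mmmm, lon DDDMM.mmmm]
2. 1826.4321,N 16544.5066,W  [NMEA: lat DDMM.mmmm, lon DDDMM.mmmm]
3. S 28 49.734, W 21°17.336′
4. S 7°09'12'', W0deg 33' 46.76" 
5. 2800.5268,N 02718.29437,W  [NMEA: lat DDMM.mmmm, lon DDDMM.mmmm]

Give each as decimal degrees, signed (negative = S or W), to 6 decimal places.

1. 28.225500, -23.053689
2. 18.440535, -165.741777
3. -28.828900, -21.288933
4. -7.153333, -0.562989
5. 28.008780, -27.304906

Point 1:
  φ: split at 2 digits → 28° and 13.53′; 28 + 13.53/60 = 28.2255000
  N → positive
  λ: split at 3 digits → 023° and 3.22136′; 23 + 3.22136/60 = 23.0536893
  W → negative
Point 2:
  Lat: split at 2 digits → 18° and 26.4321′; 18 + 26.4321/60 = 18.4405350
  N → positive
  λ: split at 3 digits → 165° and 44.5066′; 165 + 44.5066/60 = 165.7417767
  W → negative
Point 3:
  φ: 49.734′ = 0.828900°; total 28.8289000
  S ⇒ negate
  Lon: 17.336′ = 0.288933°; total 21.2889333
  W ⇒ negate
Point 4:
  Lat: 9′ + 12″ = 9.20000′; 7 + 9.20000/60 = 7.1533333
  hemisphere S, so the sign is −
  Longitude: 0 + 33/60 + 46.76/3600 = 0.5629889
  W → negative
Point 5:
  Latitude: split at 2 digits → 28° and 0.5268′; 28 + 0.5268/60 = 28.0087800
  N → positive
  Longitude: degrees = first 3 digits = 27, minutes = 18.29437; 27 + 18.29437/60 = 27.3049062
  hemisphere W, so the sign is −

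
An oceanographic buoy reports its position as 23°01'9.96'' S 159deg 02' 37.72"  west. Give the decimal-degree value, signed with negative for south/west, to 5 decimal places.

-23.01943, -159.04381

Latitude: 23 + 1/60 + 9.96/3600 = 23.019433
hemisphere S, so the sign is −
Longitude: 159 + 2/60 + 37.72/3600 = 159.043811
W ⇒ negate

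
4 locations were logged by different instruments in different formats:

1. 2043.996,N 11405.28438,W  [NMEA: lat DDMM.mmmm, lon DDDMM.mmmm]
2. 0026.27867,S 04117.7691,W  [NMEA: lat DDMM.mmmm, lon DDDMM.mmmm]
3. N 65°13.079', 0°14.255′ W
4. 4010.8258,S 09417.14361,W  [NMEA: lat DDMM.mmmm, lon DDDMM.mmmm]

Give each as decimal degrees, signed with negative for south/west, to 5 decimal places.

1. 20.73327, -114.08807
2. -0.43798, -41.29615
3. 65.21798, -0.23758
4. -40.18043, -94.28573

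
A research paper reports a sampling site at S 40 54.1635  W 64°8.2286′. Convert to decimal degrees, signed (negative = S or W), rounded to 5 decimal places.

-40.90273, -64.13714

φ: 40 + 54.1635/60 = 40.902725
hemisphere S, so the sign is −
Longitude: 64 + 8.2286/60 = 64.137143
W → negative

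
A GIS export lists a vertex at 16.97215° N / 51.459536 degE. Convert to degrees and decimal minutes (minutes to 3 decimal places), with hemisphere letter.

φ: 16° + 0.972150 × 60 = 16° 58.32900′
λ: minutes = (51.459536 − 51) × 60 = 27.57216

16° 58.329′ N, 51° 27.572′ E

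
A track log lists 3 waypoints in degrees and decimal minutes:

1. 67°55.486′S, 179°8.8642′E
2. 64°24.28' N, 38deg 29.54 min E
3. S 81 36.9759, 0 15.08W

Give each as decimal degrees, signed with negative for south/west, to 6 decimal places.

1. -67.924767, 179.147737
2. 64.404667, 38.492333
3. -81.616265, -0.251333

Point 1:
  Latitude: 55.486′ = 0.924767°; total 67.9247667
  S → negative
  λ: 179 + 8.8642/60 = 179.1477367
  E ⇒ keep positive
Point 2:
  Lat: 24.28′ = 0.404667°; total 64.4046667
  N ⇒ keep positive
  λ: 29.54′ = 0.492333°; total 38.4923333
  E → positive
Point 3:
  Lat: 36.9759′ = 0.616265°; total 81.6162650
  S → negative
  Lon: 15.08′ = 0.251333°; total 0.2513333
  W ⇒ negate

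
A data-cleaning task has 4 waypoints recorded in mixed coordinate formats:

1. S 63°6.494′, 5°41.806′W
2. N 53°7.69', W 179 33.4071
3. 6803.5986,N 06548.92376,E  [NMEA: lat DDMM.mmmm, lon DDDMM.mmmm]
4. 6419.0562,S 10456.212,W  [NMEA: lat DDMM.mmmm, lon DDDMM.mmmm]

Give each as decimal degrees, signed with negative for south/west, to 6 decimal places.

1. -63.108233, -5.696767
2. 53.128167, -179.556785
3. 68.059977, 65.815396
4. -64.317603, -104.936867

Point 1:
  φ: 63 + 6.494/60 = 63.1082333
  S → negative
  Longitude: 41.806′ = 0.696767°; total 5.6967667
  W → negative
Point 2:
  Lat: 53 + 7.69/60 = 53.1281667
  N → positive
  Longitude: 179 + 33.4071/60 = 179.5567850
  hemisphere W, so the sign is −
Point 3:
  Latitude: split at 2 digits → 68° and 3.5986′; 68 + 3.5986/60 = 68.0599767
  N → positive
  Longitude: degrees = first 3 digits = 65, minutes = 48.92376; 65 + 48.92376/60 = 65.8153960
  E → positive
Point 4:
  Lat: split at 2 digits → 64° and 19.0562′; 64 + 19.0562/60 = 64.3176033
  S ⇒ negate
  λ: split at 3 digits → 104° and 56.212′; 104 + 56.212/60 = 104.9368667
  W → negative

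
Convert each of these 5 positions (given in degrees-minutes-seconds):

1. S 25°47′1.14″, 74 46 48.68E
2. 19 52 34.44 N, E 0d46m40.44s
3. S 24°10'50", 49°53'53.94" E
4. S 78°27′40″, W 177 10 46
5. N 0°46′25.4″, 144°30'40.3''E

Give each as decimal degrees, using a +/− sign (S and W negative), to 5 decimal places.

1. -25.78365, 74.78019
2. 19.87623, 0.77790
3. -24.18056, 49.89832
4. -78.46111, -177.17944
5. 0.77372, 144.51119

Point 1:
  Lat: 25 + 47/60 + 1.14/3600 = 25.783650
  S → negative
  Longitude: 46′ + 48.68″ = 46.81133′; 74 + 46.81133/60 = 74.780189
  E → positive
Point 2:
  φ: 52′ + 34.44″ = 52.57400′; 19 + 52.57400/60 = 19.876233
  N ⇒ keep positive
  λ: 0° + 46/60 + 40.44/3600 = 0 + 0.766667 + 0.011233 = 0.777900
  E ⇒ keep positive
Point 3:
  φ: 24° + 10/60 + 50/3600 = 24 + 0.166667 + 0.013889 = 24.180556
  hemisphere S, so the sign is −
  λ: 49 + 53/60 + 53.94/3600 = 49.898317
  E ⇒ keep positive
Point 4:
  φ: 78 + 27/60 + 40/3600 = 78.461111
  S ⇒ negate
  Lon: 177 + 10/60 + 46/3600 = 177.179444
  W ⇒ negate
Point 5:
  Lat: 0 + 46/60 + 25.4/3600 = 0.773722
  N → positive
  Lon: 30′ + 40.3″ = 30.67167′; 144 + 30.67167/60 = 144.511194
  E → positive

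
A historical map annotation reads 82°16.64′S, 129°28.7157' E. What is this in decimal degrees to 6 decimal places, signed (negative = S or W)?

Lat: 82 + 16.64/60 = 82.2773333
S ⇒ negate
Longitude: 28.7157′ = 0.478595°; total 129.4785950
E ⇒ keep positive

-82.277333, 129.478595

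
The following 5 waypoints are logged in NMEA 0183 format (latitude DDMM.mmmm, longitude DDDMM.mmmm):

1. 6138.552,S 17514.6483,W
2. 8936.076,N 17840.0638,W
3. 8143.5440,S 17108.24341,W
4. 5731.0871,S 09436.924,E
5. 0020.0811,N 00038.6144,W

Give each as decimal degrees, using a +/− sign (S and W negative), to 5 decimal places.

1. -61.64253, -175.24414
2. 89.60127, -178.66773
3. -81.72573, -171.13739
4. -57.51812, 94.61540
5. 0.33469, -0.64357

Point 1:
  φ: degrees = first 2 digits = 61, minutes = 38.552; 61 + 38.552/60 = 61.642533
  S → negative
  λ: split at 3 digits → 175° and 14.6483′; 175 + 14.6483/60 = 175.244138
  hemisphere W, so the sign is −
Point 2:
  φ: degrees = first 2 digits = 89, minutes = 36.076; 89 + 36.076/60 = 89.601267
  N ⇒ keep positive
  Longitude: split at 3 digits → 178° and 40.0638′; 178 + 40.0638/60 = 178.667730
  W ⇒ negate
Point 3:
  φ: split at 2 digits → 81° and 43.544′; 81 + 43.544/60 = 81.725733
  S → negative
  Longitude: split at 3 digits → 171° and 8.24341′; 171 + 8.24341/60 = 171.137390
  W ⇒ negate
Point 4:
  Lat: split at 2 digits → 57° and 31.0871′; 57 + 31.0871/60 = 57.518118
  hemisphere S, so the sign is −
  Longitude: degrees = first 3 digits = 94, minutes = 36.924; 94 + 36.924/60 = 94.615400
  E → positive
Point 5:
  Latitude: split at 2 digits → 00° and 20.0811′; 0 + 20.0811/60 = 0.334685
  N ⇒ keep positive
  λ: split at 3 digits → 000° and 38.6144′; 0 + 38.6144/60 = 0.643573
  W → negative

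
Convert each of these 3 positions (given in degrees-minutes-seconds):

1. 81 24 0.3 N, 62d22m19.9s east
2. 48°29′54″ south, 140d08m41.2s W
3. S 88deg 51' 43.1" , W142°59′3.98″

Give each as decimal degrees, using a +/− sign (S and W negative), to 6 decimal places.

Point 1:
  Lat: 81° + 24/60 + 0.3/3600 = 81 + 0.400000 + 0.000083 = 81.4000833
  N → positive
  Lon: 62° + 22/60 + 19.9/3600 = 62 + 0.366667 + 0.005528 = 62.3721944
  E → positive
Point 2:
  Lat: 48 + 29/60 + 54/3600 = 48.4983333
  hemisphere S, so the sign is −
  λ: 8′ + 41.2″ = 8.68667′; 140 + 8.68667/60 = 140.1447778
  W → negative
Point 3:
  φ: 88 + 51/60 + 43.1/3600 = 88.8619722
  hemisphere S, so the sign is −
  Longitude: 59′ + 3.98″ = 59.06633′; 142 + 59.06633/60 = 142.9844389
  W ⇒ negate

1. 81.400083, 62.372194
2. -48.498333, -140.144778
3. -88.861972, -142.984439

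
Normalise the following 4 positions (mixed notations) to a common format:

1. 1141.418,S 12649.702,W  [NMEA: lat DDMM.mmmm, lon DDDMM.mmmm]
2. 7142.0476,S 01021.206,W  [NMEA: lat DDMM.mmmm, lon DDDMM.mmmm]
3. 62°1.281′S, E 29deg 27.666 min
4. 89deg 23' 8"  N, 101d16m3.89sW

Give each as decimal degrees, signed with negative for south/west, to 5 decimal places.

1. -11.69030, -126.82837
2. -71.70079, -10.35343
3. -62.02135, 29.46110
4. 89.38556, -101.26775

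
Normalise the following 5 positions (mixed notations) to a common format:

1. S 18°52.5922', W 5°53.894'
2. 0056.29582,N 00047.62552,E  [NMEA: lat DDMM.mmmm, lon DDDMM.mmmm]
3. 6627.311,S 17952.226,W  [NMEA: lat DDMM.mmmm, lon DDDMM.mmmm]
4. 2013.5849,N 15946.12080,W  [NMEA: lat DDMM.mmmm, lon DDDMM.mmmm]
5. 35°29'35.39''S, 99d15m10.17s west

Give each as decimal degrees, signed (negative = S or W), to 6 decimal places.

Point 1:
  φ: 52.5922′ = 0.876537°; total 18.8765367
  hemisphere S, so the sign is −
  Longitude: 53.894′ = 0.898233°; total 5.8982333
  hemisphere W, so the sign is −
Point 2:
  φ: split at 2 digits → 00° and 56.29582′; 0 + 56.29582/60 = 0.9382637
  N → positive
  Lon: split at 3 digits → 000° and 47.62552′; 0 + 47.62552/60 = 0.7937587
  E ⇒ keep positive
Point 3:
  Lat: split at 2 digits → 66° and 27.311′; 66 + 27.311/60 = 66.4551833
  S ⇒ negate
  λ: split at 3 digits → 179° and 52.226′; 179 + 52.226/60 = 179.8704333
  hemisphere W, so the sign is −
Point 4:
  Lat: split at 2 digits → 20° and 13.5849′; 20 + 13.5849/60 = 20.2264150
  N → positive
  Longitude: split at 3 digits → 159° and 46.1208′; 159 + 46.1208/60 = 159.7686800
  W ⇒ negate
Point 5:
  φ: 29′ + 35.39″ = 29.58983′; 35 + 29.58983/60 = 35.4931639
  S → negative
  λ: 99° + 15/60 + 10.17/3600 = 99 + 0.250000 + 0.002825 = 99.2528250
  W → negative

1. -18.876537, -5.898233
2. 0.938264, 0.793759
3. -66.455183, -179.870433
4. 20.226415, -159.768680
5. -35.493164, -99.252825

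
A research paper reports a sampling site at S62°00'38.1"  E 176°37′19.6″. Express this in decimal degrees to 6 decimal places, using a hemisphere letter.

62.010583° S, 176.622111° E

φ: 0′ + 38.1″ = 0.63500′; 62 + 0.63500/60 = 62.0105833
λ: 176 + 37/60 + 19.6/3600 = 176.6221111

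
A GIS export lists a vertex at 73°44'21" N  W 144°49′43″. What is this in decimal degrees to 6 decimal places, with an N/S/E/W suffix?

73.739167° N, 144.828611° W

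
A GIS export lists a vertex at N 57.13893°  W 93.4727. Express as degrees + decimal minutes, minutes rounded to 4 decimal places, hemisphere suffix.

φ: fractional part 0.138930 → 8.335800 minutes
Lon: minutes = (93.472700 − 93) × 60 = 28.362000

57° 8.3358′ N, 93° 28.3620′ W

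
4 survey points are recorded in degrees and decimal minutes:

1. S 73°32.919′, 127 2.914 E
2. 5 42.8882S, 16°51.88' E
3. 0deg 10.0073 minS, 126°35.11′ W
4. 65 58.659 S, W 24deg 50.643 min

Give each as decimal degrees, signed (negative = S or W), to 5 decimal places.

Point 1:
  Lat: 73 + 32.919/60 = 73.548650
  S → negative
  Lon: 127 + 2.914/60 = 127.048567
  E → positive
Point 2:
  Lat: 5 + 42.8882/60 = 5.714803
  S ⇒ negate
  Lon: 51.88′ = 0.864667°; total 16.864667
  E → positive
Point 3:
  Lat: 10.0073′ = 0.166788°; total 0.166788
  S → negative
  Longitude: 126 + 35.11/60 = 126.585167
  W ⇒ negate
Point 4:
  Latitude: 58.659′ = 0.977650°; total 65.977650
  hemisphere S, so the sign is −
  Lon: 24 + 50.643/60 = 24.844050
  W ⇒ negate

1. -73.54865, 127.04857
2. -5.71480, 16.86467
3. -0.16679, -126.58517
4. -65.97765, -24.84405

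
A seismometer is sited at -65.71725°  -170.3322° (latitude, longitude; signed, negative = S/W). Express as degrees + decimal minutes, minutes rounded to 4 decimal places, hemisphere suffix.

Latitude is negative → S; |value| = 65.717250
Lat: minutes = (65.717250 − 65) × 60 = 43.035000
Longitude is negative → W; |value| = 170.332200
Longitude: fractional part 0.332200 → 19.932000 minutes

65° 43.0350′ S, 170° 19.9320′ W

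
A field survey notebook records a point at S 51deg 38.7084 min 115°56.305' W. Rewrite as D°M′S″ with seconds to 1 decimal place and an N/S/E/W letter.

51°38′42.5″ S, 115°56′18.3″ W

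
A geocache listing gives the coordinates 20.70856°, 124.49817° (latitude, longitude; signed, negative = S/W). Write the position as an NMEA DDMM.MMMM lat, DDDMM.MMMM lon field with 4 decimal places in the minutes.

2042.5136,N / 12429.8902,E

φ: minutes = (20.708560 − 20) × 60 = 42.513600
Longitude: fractional part 0.498170 → 29.890200 minutes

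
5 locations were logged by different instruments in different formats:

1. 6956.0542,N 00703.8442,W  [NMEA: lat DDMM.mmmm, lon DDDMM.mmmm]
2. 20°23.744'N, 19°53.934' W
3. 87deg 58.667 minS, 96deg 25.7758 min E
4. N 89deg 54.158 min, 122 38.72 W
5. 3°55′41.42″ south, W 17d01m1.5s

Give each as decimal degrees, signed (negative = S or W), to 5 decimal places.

1. 69.93424, -7.06407
2. 20.39573, -19.89890
3. -87.97778, 96.42960
4. 89.90263, -122.64533
5. -3.92817, -17.01708

Point 1:
  φ: degrees = first 2 digits = 69, minutes = 56.0542; 69 + 56.0542/60 = 69.934237
  N ⇒ keep positive
  Longitude: split at 3 digits → 007° and 3.8442′; 7 + 3.8442/60 = 7.064070
  hemisphere W, so the sign is −
Point 2:
  φ: 23.744′ = 0.395733°; total 20.395733
  N → positive
  Lon: 53.934′ = 0.898900°; total 19.898900
  W ⇒ negate
Point 3:
  Lat: 58.667′ = 0.977783°; total 87.977783
  S → negative
  Longitude: 25.7758′ = 0.429597°; total 96.429597
  E ⇒ keep positive
Point 4:
  φ: 89 + 54.158/60 = 89.902633
  N ⇒ keep positive
  λ: 38.72′ = 0.645333°; total 122.645333
  W ⇒ negate
Point 5:
  Lat: 55′ + 41.42″ = 55.69033′; 3 + 55.69033/60 = 3.928172
  hemisphere S, so the sign is −
  Longitude: 17 + 1/60 + 1.5/3600 = 17.017083
  hemisphere W, so the sign is −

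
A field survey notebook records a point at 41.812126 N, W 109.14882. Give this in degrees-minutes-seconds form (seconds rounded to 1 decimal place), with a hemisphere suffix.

Latitude: 0.812126 × 60 = 48.72756′ → 48′, remainder × 60 = 43.654″
λ: 0.148820 × 60 = 8.92920′ → 8′, remainder × 60 = 55.752″

41°48′43.7″ N, 109°08′55.8″ W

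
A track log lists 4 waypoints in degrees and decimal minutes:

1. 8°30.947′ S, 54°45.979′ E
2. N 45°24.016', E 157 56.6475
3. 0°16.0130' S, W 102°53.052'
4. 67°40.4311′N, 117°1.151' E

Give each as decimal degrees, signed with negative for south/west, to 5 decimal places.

Point 1:
  Lat: 8 + 30.947/60 = 8.515783
  S ⇒ negate
  Longitude: 54 + 45.979/60 = 54.766317
  E → positive
Point 2:
  φ: 45 + 24.016/60 = 45.400267
  N ⇒ keep positive
  λ: 157 + 56.6475/60 = 157.944125
  E ⇒ keep positive
Point 3:
  φ: 16.013′ = 0.266883°; total 0.266883
  S ⇒ negate
  Longitude: 53.052′ = 0.884200°; total 102.884200
  hemisphere W, so the sign is −
Point 4:
  Lat: 40.4311′ = 0.673852°; total 67.673852
  N → positive
  λ: 1.151′ = 0.019183°; total 117.019183
  E ⇒ keep positive

1. -8.51578, 54.76632
2. 45.40027, 157.94413
3. -0.26688, -102.88420
4. 67.67385, 117.01918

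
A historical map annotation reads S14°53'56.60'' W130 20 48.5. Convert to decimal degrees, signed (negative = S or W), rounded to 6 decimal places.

-14.899056, -130.346806

φ: 14 + 53/60 + 56.6/3600 = 14.8990556
hemisphere S, so the sign is −
Longitude: 130 + 20/60 + 48.5/3600 = 130.3468056
W → negative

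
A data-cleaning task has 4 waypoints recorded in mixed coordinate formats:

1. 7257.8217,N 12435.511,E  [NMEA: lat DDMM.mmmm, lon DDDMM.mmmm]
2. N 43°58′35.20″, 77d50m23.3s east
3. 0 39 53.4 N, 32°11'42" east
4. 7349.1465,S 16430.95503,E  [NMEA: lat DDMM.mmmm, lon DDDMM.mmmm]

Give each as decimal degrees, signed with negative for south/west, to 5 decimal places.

Point 1:
  Lat: degrees = first 2 digits = 72, minutes = 57.8217; 72 + 57.8217/60 = 72.963695
  N → positive
  λ: degrees = first 3 digits = 124, minutes = 35.511; 124 + 35.511/60 = 124.591850
  E → positive
Point 2:
  Latitude: 43 + 58/60 + 35.2/3600 = 43.976444
  N → positive
  Lon: 77° + 50/60 + 23.3/3600 = 77 + 0.833333 + 0.006472 = 77.839806
  E → positive
Point 3:
  φ: 39′ + 53.4″ = 39.89000′; 0 + 39.89000/60 = 0.664833
  N ⇒ keep positive
  Longitude: 32 + 11/60 + 42/3600 = 32.195000
  E → positive
Point 4:
  φ: degrees = first 2 digits = 73, minutes = 49.1465; 73 + 49.1465/60 = 73.819108
  S ⇒ negate
  λ: degrees = first 3 digits = 164, minutes = 30.95503; 164 + 30.95503/60 = 164.515917
  E → positive

1. 72.96370, 124.59185
2. 43.97644, 77.83981
3. 0.66483, 32.19500
4. -73.81911, 164.51592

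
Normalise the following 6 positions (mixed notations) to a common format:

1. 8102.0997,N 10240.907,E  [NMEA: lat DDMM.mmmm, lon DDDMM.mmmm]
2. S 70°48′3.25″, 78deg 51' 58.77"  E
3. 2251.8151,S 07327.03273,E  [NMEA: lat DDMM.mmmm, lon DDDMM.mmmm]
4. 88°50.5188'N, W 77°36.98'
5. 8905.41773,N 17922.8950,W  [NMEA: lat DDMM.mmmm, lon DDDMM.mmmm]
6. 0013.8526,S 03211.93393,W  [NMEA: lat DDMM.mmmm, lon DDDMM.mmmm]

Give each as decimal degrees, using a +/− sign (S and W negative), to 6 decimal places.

1. 81.034995, 102.681783
2. -70.800903, 78.866325
3. -22.863585, 73.450546
4. 88.841980, -77.616333
5. 89.090296, -179.381583
6. -0.230877, -32.198899

Point 1:
  Latitude: degrees = first 2 digits = 81, minutes = 2.0997; 81 + 2.0997/60 = 81.0349950
  N → positive
  Lon: split at 3 digits → 102° and 40.907′; 102 + 40.907/60 = 102.6817833
  E ⇒ keep positive
Point 2:
  Lat: 48′ + 3.25″ = 48.05417′; 70 + 48.05417/60 = 70.8009028
  hemisphere S, so the sign is −
  λ: 78° + 51/60 + 58.77/3600 = 78 + 0.850000 + 0.016325 = 78.8663250
  E → positive
Point 3:
  φ: degrees = first 2 digits = 22, minutes = 51.8151; 22 + 51.8151/60 = 22.8635850
  hemisphere S, so the sign is −
  Lon: degrees = first 3 digits = 73, minutes = 27.03273; 73 + 27.03273/60 = 73.4505455
  E ⇒ keep positive
Point 4:
  Lat: 50.5188′ = 0.841980°; total 88.8419800
  N → positive
  Longitude: 77 + 36.98/60 = 77.6163333
  W → negative
Point 5:
  Latitude: split at 2 digits → 89° and 5.41773′; 89 + 5.41773/60 = 89.0902955
  N → positive
  Lon: degrees = first 3 digits = 179, minutes = 22.895; 179 + 22.895/60 = 179.3815833
  W ⇒ negate
Point 6:
  φ: degrees = first 2 digits = 0, minutes = 13.8526; 0 + 13.8526/60 = 0.2308767
  hemisphere S, so the sign is −
  λ: degrees = first 3 digits = 32, minutes = 11.93393; 32 + 11.93393/60 = 32.1988988
  hemisphere W, so the sign is −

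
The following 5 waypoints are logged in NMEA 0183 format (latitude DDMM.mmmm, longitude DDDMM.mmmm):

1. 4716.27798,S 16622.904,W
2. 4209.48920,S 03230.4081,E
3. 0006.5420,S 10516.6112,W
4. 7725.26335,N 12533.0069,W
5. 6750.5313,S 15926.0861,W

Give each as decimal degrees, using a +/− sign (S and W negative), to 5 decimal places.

1. -47.27130, -166.38173
2. -42.15815, 32.50680
3. -0.10903, -105.27685
4. 77.42106, -125.55012
5. -67.84219, -159.43477

Point 1:
  φ: split at 2 digits → 47° and 16.27798′; 47 + 16.27798/60 = 47.271300
  S → negative
  Longitude: degrees = first 3 digits = 166, minutes = 22.904; 166 + 22.904/60 = 166.381733
  W ⇒ negate
Point 2:
  φ: split at 2 digits → 42° and 9.4892′; 42 + 9.4892/60 = 42.158153
  hemisphere S, so the sign is −
  Longitude: degrees = first 3 digits = 32, minutes = 30.4081; 32 + 30.4081/60 = 32.506802
  E ⇒ keep positive
Point 3:
  φ: degrees = first 2 digits = 0, minutes = 6.542; 0 + 6.542/60 = 0.109033
  S ⇒ negate
  Lon: split at 3 digits → 105° and 16.6112′; 105 + 16.6112/60 = 105.276853
  hemisphere W, so the sign is −
Point 4:
  φ: split at 2 digits → 77° and 25.26335′; 77 + 25.26335/60 = 77.421056
  N ⇒ keep positive
  Lon: split at 3 digits → 125° and 33.0069′; 125 + 33.0069/60 = 125.550115
  W ⇒ negate
Point 5:
  φ: degrees = first 2 digits = 67, minutes = 50.5313; 67 + 50.5313/60 = 67.842188
  S → negative
  Longitude: degrees = first 3 digits = 159, minutes = 26.0861; 159 + 26.0861/60 = 159.434768
  W ⇒ negate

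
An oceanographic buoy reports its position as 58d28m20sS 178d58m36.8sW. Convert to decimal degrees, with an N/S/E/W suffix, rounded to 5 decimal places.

58.47222° S, 178.97689° W

Lat: 28′ + 20″ = 28.33333′; 58 + 28.33333/60 = 58.472222
λ: 58′ + 36.8″ = 58.61333′; 178 + 58.61333/60 = 178.976889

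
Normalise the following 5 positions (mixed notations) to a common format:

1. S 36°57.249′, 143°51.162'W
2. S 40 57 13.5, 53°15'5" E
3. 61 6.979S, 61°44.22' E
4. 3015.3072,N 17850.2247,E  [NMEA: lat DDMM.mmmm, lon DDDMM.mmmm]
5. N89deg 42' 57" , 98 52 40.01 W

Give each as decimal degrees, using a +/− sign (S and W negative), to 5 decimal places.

1. -36.95415, -143.85270
2. -40.95375, 53.25139
3. -61.11632, 61.73700
4. 30.25512, 178.83708
5. 89.71583, -98.87778

Point 1:
  Latitude: 57.249′ = 0.954150°; total 36.954150
  hemisphere S, so the sign is −
  Lon: 143 + 51.162/60 = 143.852700
  hemisphere W, so the sign is −
Point 2:
  Lat: 40° + 57/60 + 13.5/3600 = 40 + 0.950000 + 0.003750 = 40.953750
  S ⇒ negate
  Longitude: 15′ + 5″ = 15.08333′; 53 + 15.08333/60 = 53.251389
  E → positive
Point 3:
  Latitude: 61 + 6.979/60 = 61.116317
  hemisphere S, so the sign is −
  Longitude: 44.22′ = 0.737000°; total 61.737000
  E ⇒ keep positive
Point 4:
  φ: degrees = first 2 digits = 30, minutes = 15.3072; 30 + 15.3072/60 = 30.255120
  N → positive
  Lon: split at 3 digits → 178° and 50.2247′; 178 + 50.2247/60 = 178.837078
  E → positive
Point 5:
  Latitude: 42′ + 57″ = 42.95000′; 89 + 42.95000/60 = 89.715833
  N ⇒ keep positive
  Longitude: 98 + 52/60 + 40.01/3600 = 98.877781
  W → negative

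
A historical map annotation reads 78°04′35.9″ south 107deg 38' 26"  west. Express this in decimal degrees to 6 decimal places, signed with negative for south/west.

-78.076639, -107.640556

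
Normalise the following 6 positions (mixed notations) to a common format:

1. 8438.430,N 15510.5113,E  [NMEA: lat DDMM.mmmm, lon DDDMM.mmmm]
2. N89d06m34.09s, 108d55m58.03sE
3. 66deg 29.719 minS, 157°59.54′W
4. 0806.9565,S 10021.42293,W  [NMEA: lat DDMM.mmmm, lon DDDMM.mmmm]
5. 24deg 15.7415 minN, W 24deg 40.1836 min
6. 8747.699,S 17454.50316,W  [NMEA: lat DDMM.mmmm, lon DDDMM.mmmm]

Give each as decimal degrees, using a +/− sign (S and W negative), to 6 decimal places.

Point 1:
  Lat: split at 2 digits → 84° and 38.43′; 84 + 38.43/60 = 84.6405000
  N ⇒ keep positive
  Lon: split at 3 digits → 155° and 10.5113′; 155 + 10.5113/60 = 155.1751883
  E → positive
Point 2:
  φ: 89° + 6/60 + 34.09/3600 = 89 + 0.100000 + 0.009469 = 89.1094694
  N → positive
  Longitude: 55′ + 58.03″ = 55.96717′; 108 + 55.96717/60 = 108.9327861
  E ⇒ keep positive
Point 3:
  Latitude: 29.719′ = 0.495317°; total 66.4953167
  S → negative
  Lon: 59.54′ = 0.992333°; total 157.9923333
  W ⇒ negate
Point 4:
  Lat: degrees = first 2 digits = 8, minutes = 6.9565; 8 + 6.9565/60 = 8.1159417
  hemisphere S, so the sign is −
  Lon: degrees = first 3 digits = 100, minutes = 21.42293; 100 + 21.42293/60 = 100.3570488
  W ⇒ negate
Point 5:
  Latitude: 15.7415′ = 0.262358°; total 24.2623583
  N ⇒ keep positive
  λ: 40.1836′ = 0.669727°; total 24.6697267
  hemisphere W, so the sign is −
Point 6:
  Latitude: degrees = first 2 digits = 87, minutes = 47.699; 87 + 47.699/60 = 87.7949833
  S → negative
  Longitude: degrees = first 3 digits = 174, minutes = 54.50316; 174 + 54.50316/60 = 174.9083860
  W ⇒ negate

1. 84.640500, 155.175188
2. 89.109469, 108.932786
3. -66.495317, -157.992333
4. -8.115942, -100.357049
5. 24.262358, -24.669727
6. -87.794983, -174.908386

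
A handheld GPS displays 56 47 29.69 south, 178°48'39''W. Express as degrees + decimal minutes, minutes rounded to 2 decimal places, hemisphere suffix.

φ: seconds/60 = 0.49483; minutes = 47 + 0.49483 = 47.4948
λ: seconds/60 = 0.65000; minutes = 48 + 0.65000 = 48.6500

56° 47.49′ S, 178° 48.65′ W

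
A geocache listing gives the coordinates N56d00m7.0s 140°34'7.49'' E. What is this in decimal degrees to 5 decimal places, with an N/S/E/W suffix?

56.00194° N, 140.56875° E

Latitude: 0′ + 7″ = 0.11667′; 56 + 0.11667/60 = 56.001944
λ: 140 + 34/60 + 7.49/3600 = 140.568747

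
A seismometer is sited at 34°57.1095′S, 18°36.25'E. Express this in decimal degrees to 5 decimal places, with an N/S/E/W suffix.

Lat: 57.1095′ = 0.951825°; total 34.951825
λ: 18 + 36.25/60 = 18.604167

34.95183° S, 18.60417° E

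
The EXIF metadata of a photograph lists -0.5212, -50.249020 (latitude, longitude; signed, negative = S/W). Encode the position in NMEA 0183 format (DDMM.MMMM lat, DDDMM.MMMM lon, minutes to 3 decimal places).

0031.272,S / 05014.941,W

Latitude is negative → S; |value| = 0.521200
Latitude: 0° + 0.521200 × 60 = 0° 31.27200′
Longitude is negative → W; |value| = 50.249020
Lon: minutes = (50.249020 − 50) × 60 = 14.94120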